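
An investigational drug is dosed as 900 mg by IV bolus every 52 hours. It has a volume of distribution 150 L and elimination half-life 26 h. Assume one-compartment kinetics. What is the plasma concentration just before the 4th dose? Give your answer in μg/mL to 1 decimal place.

f = (1/2)^(τ/t½) = (1/2)^(52/26) ≈ 0.2500.
C₀ = D/Vd = 900/150 ≈ 6.000 μg/mL.
Before the 4th dose, 3 doses have been given. Superposition: Cmin = C₀·(f + f² + … + f^3).
≈ 6.000 × (0.2500 + 0.0625 + 0.0156) ≈ 6.000 × 0.3281 ≈ 1.969 μg/mL.

2.0 μg/mL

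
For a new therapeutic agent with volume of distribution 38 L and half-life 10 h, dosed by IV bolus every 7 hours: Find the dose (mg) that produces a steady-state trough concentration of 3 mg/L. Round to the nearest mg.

71 mg

τ/t½ = 7/10 ≈ 0.7, so f = (1/2)^(7/10) ≈ 0.615572.
Cmin,ss = (D/Vd)·f/(1−f), so D = Cmin,ss·Vd·(1−f)/f.
D = 3 × 38 × (1−f)/f ≈ 3 × 38 × 0.62451 ≈ 71.19 mg.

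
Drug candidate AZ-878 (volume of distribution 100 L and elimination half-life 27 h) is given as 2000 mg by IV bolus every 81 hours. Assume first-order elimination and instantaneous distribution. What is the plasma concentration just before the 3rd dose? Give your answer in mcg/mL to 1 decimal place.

2.8 mcg/mL

f = (1/2)^(τ/t½) = (1/2)^(81/27) ≈ 0.1250.
C₀ = D/Vd = 2000/100 ≈ 20.000 mcg/mL.
Before the 3rd dose, 2 doses have been given. Superposition: Cmin = C₀·(f + f²).
≈ 20.000 × (0.1250 + 0.0156) ≈ 20.000 × 0.1406 ≈ 2.812 mcg/mL.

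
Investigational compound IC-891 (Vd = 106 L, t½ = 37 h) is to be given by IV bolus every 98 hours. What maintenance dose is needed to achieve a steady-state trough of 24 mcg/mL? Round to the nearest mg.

τ/t½ = 98/37 ≈ 2.6486, so f = (1/2)^(98/37) ≈ 0.159469.
Cmin,ss = (D/Vd)·f/(1−f), so D = Cmin,ss·Vd·(1−f)/f.
D = 24 × 106 × (1−f)/f ≈ 24 × 106 × 5.27081 ≈ 13408.94 mg.

13409 mg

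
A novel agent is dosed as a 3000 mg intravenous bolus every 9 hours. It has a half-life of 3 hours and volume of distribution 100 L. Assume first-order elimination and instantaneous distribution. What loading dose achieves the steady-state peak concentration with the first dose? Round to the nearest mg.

3429 mg

f = (1/2)^(9/3) ≈ 0.125000; accumulation ratio R = 1/(1−f) ≈ 1.14286.
Loading dose to hit Cmax,ss on first dose: D_load = D_maint·R ≈ 3000 × 1.14286 ≈ 3428.58 mg.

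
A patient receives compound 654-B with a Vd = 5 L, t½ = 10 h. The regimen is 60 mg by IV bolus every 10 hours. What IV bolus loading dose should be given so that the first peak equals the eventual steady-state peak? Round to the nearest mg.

f = (1/2)^(10/10) ≈ 0.500000; accumulation ratio R = 1/(1−f) ≈ 2.00000.
Loading dose to hit Cmax,ss on first dose: D_load = D_maint·R ≈ 60 × 2.00000 ≈ 120.00 mg.

120 mg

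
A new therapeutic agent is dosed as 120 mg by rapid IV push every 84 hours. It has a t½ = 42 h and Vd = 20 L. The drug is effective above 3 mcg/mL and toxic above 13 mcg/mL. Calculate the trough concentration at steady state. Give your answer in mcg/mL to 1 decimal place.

τ = 84 h = 2 half-lives, so f = (1/2)^2 = 0.25.
Accumulation ratio R = 1/(1 − f) = 1/0.75 = 4/3.
Single-dose peak C₀ = D/Vd = 120/20 = 6 mcg/mL.
Steady-state peak Cmax,ss = C₀·R = 6 × 4/3 ≈ 8.000 mcg/mL.
Steady-state trough Cmin,ss = Cmax,ss·f ≈ 8.000 × 0.25 ≈ 2.000 mcg/mL.
Trough 2.0 mcg/mL vs MEC 3 mcg/mL: subtherapeutic.

2.0 mcg/mL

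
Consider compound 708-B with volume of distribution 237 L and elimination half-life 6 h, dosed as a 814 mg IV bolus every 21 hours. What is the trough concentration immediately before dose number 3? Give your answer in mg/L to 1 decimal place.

f = (1/2)^(τ/t½) = (1/2)^(21/6) ≈ 0.0884.
C₀ = D/Vd = 814/237 ≈ 3.435 mg/L.
Before the 3rd dose, 2 doses have been given. Superposition: Cmin = C₀·(f + f²).
≈ 3.435 × (0.0884 + 0.0078) ≈ 3.435 × 0.0962 ≈ 0.330 mg/L.

0.3 mg/L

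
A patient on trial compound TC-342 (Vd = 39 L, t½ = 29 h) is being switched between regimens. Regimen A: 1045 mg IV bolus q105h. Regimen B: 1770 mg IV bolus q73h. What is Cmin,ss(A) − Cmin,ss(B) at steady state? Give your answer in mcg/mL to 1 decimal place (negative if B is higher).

-7.2 mcg/mL

Regimen A: f = (1/2)^(105/29) ≈ 0.0813; Cmin,ss = (1045/39)·f/(1−f) ≈ 2.371 mcg/mL.
Regimen B: f = (1/2)^(73/29) ≈ 0.1747; Cmin,ss = (1770/39)·f/(1−f) ≈ 9.607 mcg/mL.
Difference ≈ 2.371 − 9.607 ≈ -7.236 mcg/mL.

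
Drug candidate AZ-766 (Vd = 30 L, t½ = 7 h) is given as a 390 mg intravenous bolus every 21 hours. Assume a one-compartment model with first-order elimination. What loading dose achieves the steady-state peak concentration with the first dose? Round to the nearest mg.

446 mg

f = (1/2)^(21/7) ≈ 0.125000; accumulation ratio R = 1/(1−f) ≈ 1.14286.
Loading dose to hit Cmax,ss on first dose: D_load = D_maint·R ≈ 390 × 1.14286 ≈ 445.72 mg.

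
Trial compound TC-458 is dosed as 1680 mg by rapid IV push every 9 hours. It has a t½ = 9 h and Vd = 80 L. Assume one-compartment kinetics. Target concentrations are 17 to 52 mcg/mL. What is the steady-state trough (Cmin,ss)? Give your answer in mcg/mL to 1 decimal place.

τ = 9 h = 1 half-life, so f = (1/2)^1 = 0.5.
Accumulation ratio R = 1/(1 − f) = 1/0.5 = 2/1.
Single-dose peak C₀ = D/Vd = 1680/80 = 21 mcg/mL.
Steady-state peak Cmax,ss = C₀·R = 21 × 2/1 ≈ 42.000 mcg/mL.
Steady-state trough Cmin,ss = Cmax,ss·f ≈ 42.000 × 0.5 ≈ 21.000 mcg/mL.
Trough 21.0 mcg/mL vs MEC 17 mcg/mL: adequate.

21.0 mcg/mL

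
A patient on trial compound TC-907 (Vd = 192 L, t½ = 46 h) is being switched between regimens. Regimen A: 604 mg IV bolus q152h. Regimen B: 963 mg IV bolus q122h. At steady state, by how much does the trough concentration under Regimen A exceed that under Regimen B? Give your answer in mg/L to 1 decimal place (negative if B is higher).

-0.6 mg/L

Regimen A: f = (1/2)^(152/46) ≈ 0.1012; Cmin,ss = (604/192)·f/(1−f) ≈ 0.354 mg/L.
Regimen B: f = (1/2)^(122/46) ≈ 0.1591; Cmin,ss = (963/192)·f/(1−f) ≈ 0.949 mg/L.
Difference ≈ 0.354 − 0.949 ≈ -0.595 mg/L.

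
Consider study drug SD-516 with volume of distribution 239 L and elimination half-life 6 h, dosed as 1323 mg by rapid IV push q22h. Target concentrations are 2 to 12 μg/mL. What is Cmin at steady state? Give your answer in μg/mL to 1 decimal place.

0.5 μg/mL

Over one 22-h interval, 22/6 ≈ 3.6667 half-lives elapse, leaving f ≈ 0.0787 of each dose.
At steady state, accumulation factor R = 1/(1 − e^(−kτ)) ≈ 1.0854.
Each bolus raises the concentration by D/Vd = 1323/239 ≈ 5.536 μg/mL.
Cmax,ss = C₀/(1 − f) ≈ 5.536/0.9213 ≈ 6.009 μg/mL.
Steady-state trough Cmin,ss = Cmax,ss·f ≈ 6.009 × 0.0787 ≈ 0.473 μg/mL.
Trough 0.5 μg/mL vs MEC 2 μg/mL: subtherapeutic.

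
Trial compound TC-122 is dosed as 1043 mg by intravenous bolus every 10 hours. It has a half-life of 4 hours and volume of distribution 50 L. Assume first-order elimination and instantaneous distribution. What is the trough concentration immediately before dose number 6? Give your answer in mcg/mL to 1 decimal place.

4.5 mcg/mL

f = (1/2)^(τ/t½) = (1/2)^(10/4) ≈ 0.1768.
C₀ = D/Vd = 1043/50 ≈ 20.860 mcg/mL.
Before the 6th dose, 5 doses have been given. Superposition: Cmin = C₀·(f + f² + … + f^5).
≈ 20.860 × (0.1768 + 0.0313 + 0.0055 + 0.0010 + 0.0002) ≈ 20.860 × 0.2148 ≈ 4.481 mcg/mL.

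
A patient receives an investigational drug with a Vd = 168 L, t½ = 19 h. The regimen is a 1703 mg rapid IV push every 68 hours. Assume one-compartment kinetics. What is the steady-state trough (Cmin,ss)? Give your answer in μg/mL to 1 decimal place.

0.9 μg/mL

k = ln2/t½ = ln2/19 ≈ 0.036481 h⁻¹; fraction remaining f = e^(−kτ) = e^(−0.036481×68) ≈ 0.0837.
Single-dose peak C₀ = D/Vd = 1703/168 ≈ 10.137 μg/mL.
Steady-state trough Cmin,ss = C₀·f/(1−f) ≈ 10.137 × 0.0837/0.9163 ≈ 0.926 μg/mL.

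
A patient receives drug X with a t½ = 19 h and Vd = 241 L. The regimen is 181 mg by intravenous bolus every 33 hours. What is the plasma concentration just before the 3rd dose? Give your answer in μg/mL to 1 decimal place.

f = (1/2)^(τ/t½) = (1/2)^(33/19) ≈ 0.3000.
C₀ = D/Vd = 181/241 ≈ 0.751 μg/mL.
Before the 3rd dose, 2 doses have been given. Superposition: Cmin = C₀·(f + f²).
≈ 0.751 × (0.3000 + 0.0900) ≈ 0.751 × 0.3900 ≈ 0.293 μg/mL.

0.3 μg/mL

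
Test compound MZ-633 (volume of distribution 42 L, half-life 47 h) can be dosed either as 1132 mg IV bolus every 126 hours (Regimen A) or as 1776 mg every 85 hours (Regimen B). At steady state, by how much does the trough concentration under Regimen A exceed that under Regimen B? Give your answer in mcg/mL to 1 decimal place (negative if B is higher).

-11.9 mcg/mL

Regimen A: f = (1/2)^(126/47) ≈ 0.1559; Cmin,ss = (1132/42)·f/(1−f) ≈ 4.978 mcg/mL.
Regimen B: f = (1/2)^(85/47) ≈ 0.2855; Cmin,ss = (1776/42)·f/(1−f) ≈ 16.897 mcg/mL.
Difference ≈ 4.978 − 16.897 ≈ -11.919 mcg/mL.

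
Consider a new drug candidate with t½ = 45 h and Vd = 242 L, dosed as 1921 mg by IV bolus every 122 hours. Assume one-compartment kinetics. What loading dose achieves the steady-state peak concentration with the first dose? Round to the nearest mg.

2267 mg

f = (1/2)^(122/45) ≈ 0.152712; accumulation ratio R = 1/(1−f) ≈ 1.18024.
Loading dose to hit Cmax,ss on first dose: D_load = D_maint·R ≈ 1921 × 1.18024 ≈ 2267.24 mg.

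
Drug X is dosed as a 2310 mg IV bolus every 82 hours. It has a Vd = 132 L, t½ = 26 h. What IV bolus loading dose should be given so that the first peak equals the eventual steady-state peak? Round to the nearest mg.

f = (1/2)^(82/26) ≈ 0.112356; accumulation ratio R = 1/(1−f) ≈ 1.12658.
Loading dose to hit Cmax,ss on first dose: D_load = D_maint·R ≈ 2310 × 1.12658 ≈ 2602.40 mg.

2602 mg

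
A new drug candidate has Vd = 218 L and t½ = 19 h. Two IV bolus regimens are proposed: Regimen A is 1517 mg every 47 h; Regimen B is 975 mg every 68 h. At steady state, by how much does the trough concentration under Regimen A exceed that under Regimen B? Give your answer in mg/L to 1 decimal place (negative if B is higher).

1.1 mg/L

Regimen A: f = (1/2)^(47/19) ≈ 0.1800; Cmin,ss = (1517/218)·f/(1−f) ≈ 1.528 mg/L.
Regimen B: f = (1/2)^(68/19) ≈ 0.0837; Cmin,ss = (975/218)·f/(1−f) ≈ 0.409 mg/L.
Difference ≈ 1.528 − 0.409 ≈ 1.119 mg/L.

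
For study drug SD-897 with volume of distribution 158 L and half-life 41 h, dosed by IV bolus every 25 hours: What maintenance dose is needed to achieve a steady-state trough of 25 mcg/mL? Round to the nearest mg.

2078 mg

τ/t½ = 25/41 ≈ 0.60976, so f = (1/2)^(25/41) ≈ 0.655307.
Cmin,ss = (D/Vd)·f/(1−f), so D = Cmin,ss·Vd·(1−f)/f.
D = 25 × 158 × (1−f)/f ≈ 25 × 158 × 0.52600 ≈ 2077.70 mg.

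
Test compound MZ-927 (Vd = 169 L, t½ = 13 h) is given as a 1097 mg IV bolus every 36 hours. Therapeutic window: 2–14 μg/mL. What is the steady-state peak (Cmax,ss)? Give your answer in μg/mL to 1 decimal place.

Over one 36-h interval, 36/13 ≈ 2.7692 half-lives elapse, leaving f ≈ 0.1467 of each dose.
At steady state, accumulation factor R = 1/(1 − e^(−kτ)) ≈ 1.1719.
Single-dose peak C₀ = D/Vd = 1097/169 ≈ 6.491 μg/mL.
Steady-state peak Cmax,ss = C₀·R ≈ 6.491 × 1.1719 ≈ 7.607 μg/mL.
Peak 7.6 μg/mL vs MTC 14 μg/mL: below toxic threshold.

7.6 μg/mL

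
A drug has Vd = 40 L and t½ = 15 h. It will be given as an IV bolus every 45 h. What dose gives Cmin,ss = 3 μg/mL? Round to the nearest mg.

840 mg

τ/t½ = 45/15 ≈ 3, so f = (1/2)^(45/15) ≈ 0.125000.
Cmin,ss = (D/Vd)·f/(1−f), so D = Cmin,ss·Vd·(1−f)/f.
D = 3 × 40 × (1−f)/f ≈ 3 × 40 × 7.00000 ≈ 840.00 mg.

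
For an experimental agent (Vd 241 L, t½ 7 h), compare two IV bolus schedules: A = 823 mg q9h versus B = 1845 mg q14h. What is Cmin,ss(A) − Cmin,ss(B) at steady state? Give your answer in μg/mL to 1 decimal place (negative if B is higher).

-0.2 μg/mL

Regimen A: f = (1/2)^(9/7) ≈ 0.4102; Cmin,ss = (823/241)·f/(1−f) ≈ 2.375 μg/mL.
Regimen B: f = (1/2)^(14/7) ≈ 0.2500; Cmin,ss = (1845/241)·f/(1−f) ≈ 2.552 μg/mL.
Difference ≈ 2.375 − 2.552 ≈ -0.177 μg/mL.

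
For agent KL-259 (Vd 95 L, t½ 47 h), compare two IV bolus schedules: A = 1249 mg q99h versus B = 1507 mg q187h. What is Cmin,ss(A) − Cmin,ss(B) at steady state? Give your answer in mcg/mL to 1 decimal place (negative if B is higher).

2.9 mcg/mL

Regimen A: f = (1/2)^(99/47) ≈ 0.2322; Cmin,ss = (1249/95)·f/(1−f) ≈ 3.976 mcg/mL.
Regimen B: f = (1/2)^(187/47) ≈ 0.0634; Cmin,ss = (1507/95)·f/(1−f) ≈ 1.074 mcg/mL.
Difference ≈ 3.976 − 1.074 ≈ 2.902 mcg/mL.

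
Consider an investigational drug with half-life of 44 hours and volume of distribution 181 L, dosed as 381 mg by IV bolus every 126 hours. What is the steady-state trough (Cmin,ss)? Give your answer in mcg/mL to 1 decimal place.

τ/t½ = 126/44 ≈ 2.8636, so fraction remaining f = (1/2)^(126/44) ≈ 0.1374.
At steady state, accumulation factor R = 1/(1 − e^(−kτ)) ≈ 1.1593.
Single-dose peak C₀ = D/Vd = 381/181 ≈ 2.105 mcg/mL.
Cmax,ss = C₀/(1 − f) ≈ 2.105/0.8626 ≈ 2.440 mcg/mL.
One interval later, Cmin,ss = Cmax,ss·e^(−kτ) ≈ 2.440 × 0.1374 ≈ 0.335 mcg/mL.

0.3 mcg/mL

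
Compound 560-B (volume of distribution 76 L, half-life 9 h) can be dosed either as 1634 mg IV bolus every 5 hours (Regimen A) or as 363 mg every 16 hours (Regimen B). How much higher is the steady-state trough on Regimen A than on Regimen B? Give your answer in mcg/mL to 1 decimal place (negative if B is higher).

43.8 mcg/mL

Regimen A: f = (1/2)^(5/9) ≈ 0.6804; Cmin,ss = (1634/76)·f/(1−f) ≈ 45.772 mcg/mL.
Regimen B: f = (1/2)^(16/9) ≈ 0.2916; Cmin,ss = (363/76)·f/(1−f) ≈ 1.966 mcg/mL.
Difference ≈ 45.772 − 1.966 ≈ 43.806 mcg/mL.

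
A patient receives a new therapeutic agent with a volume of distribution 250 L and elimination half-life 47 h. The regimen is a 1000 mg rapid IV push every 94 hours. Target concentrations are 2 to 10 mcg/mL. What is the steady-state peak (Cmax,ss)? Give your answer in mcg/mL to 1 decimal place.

5.3 mcg/mL

The dosing interval is 2 half-lives, so f = 2^(−2) = 0.25.
At steady state, R = 1/(1 − 0.25) = 4/3.
Single-dose peak C₀ = D/Vd = 1000/250 = 4 mcg/mL.
Steady-state peak Cmax,ss = C₀·R = 4 × 4/3 ≈ 5.333 mcg/mL.
Peak 5.3 mcg/mL vs MTC 10 mcg/mL: below toxic threshold.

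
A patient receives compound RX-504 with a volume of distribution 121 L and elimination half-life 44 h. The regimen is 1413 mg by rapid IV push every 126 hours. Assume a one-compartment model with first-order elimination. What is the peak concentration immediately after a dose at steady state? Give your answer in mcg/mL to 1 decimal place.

13.5 mcg/mL

k = ln2/t½ = ln2/44 ≈ 0.015753 h⁻¹; fraction remaining f = e^(−kτ) = e^(−0.015753×126) ≈ 0.1374.
Accumulation ratio R = 1/(1 − f) ≈ 1/0.8626 ≈ 1.1593.
Each bolus raises the concentration by D/Vd = 1413/121 ≈ 11.678 mcg/mL.
Steady-state peak Cmax,ss = C₀·R ≈ 11.678 × 1.1593 ≈ 13.538 mcg/mL.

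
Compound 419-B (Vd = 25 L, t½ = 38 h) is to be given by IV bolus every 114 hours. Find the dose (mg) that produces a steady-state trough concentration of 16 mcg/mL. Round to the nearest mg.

2800 mg

τ/t½ = 114/38 ≈ 3, so f = (1/2)^(114/38) ≈ 0.125000.
Cmin,ss = (D/Vd)·f/(1−f), so D = Cmin,ss·Vd·(1−f)/f.
D = 16 × 25 × (1−f)/f ≈ 16 × 25 × 7.00000 ≈ 2800.00 mg.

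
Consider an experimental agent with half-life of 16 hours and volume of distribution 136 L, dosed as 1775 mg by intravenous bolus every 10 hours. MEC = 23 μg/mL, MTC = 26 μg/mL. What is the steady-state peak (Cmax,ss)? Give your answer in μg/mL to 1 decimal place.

k = ln2/t½ = ln2/16 ≈ 0.043322 h⁻¹; fraction remaining f = e^(−kτ) = e^(−0.043322×10) ≈ 0.6484.
Accumulation ratio R = 1/(1 − f) ≈ 1/0.3516 ≈ 2.8441.
Each bolus raises the concentration by D/Vd = 1775/136 ≈ 13.051 μg/mL.
Steady-state peak Cmax,ss = C₀·R ≈ 13.051 × 2.8441 ≈ 37.118 μg/mL.
Peak 37.1 μg/mL vs MTC 26 μg/mL: exceeds toxic threshold.

37.1 μg/mL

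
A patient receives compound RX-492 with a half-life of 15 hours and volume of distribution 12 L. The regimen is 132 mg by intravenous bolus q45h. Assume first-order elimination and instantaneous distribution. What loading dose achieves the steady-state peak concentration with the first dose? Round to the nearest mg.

f = (1/2)^(45/15) ≈ 0.125000; accumulation ratio R = 1/(1−f) ≈ 1.14286.
Loading dose to hit Cmax,ss on first dose: D_load = D_maint·R ≈ 132 × 1.14286 ≈ 150.86 mg.

151 mg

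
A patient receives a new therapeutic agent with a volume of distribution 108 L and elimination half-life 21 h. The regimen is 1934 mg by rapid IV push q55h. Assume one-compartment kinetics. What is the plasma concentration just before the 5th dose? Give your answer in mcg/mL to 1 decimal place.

f = (1/2)^(τ/t½) = (1/2)^(55/21) ≈ 0.1628.
C₀ = D/Vd = 1934/108 ≈ 17.907 mcg/mL.
Before the 5th dose, 4 doses have been given. Superposition: Cmin = C₀·(f + f² + … + f^4).
≈ 17.907 × (0.1628 + 0.0265 + 0.0043 + 0.0007) ≈ 17.907 × 0.1943 ≈ 3.479 mcg/mL.

3.5 mcg/mL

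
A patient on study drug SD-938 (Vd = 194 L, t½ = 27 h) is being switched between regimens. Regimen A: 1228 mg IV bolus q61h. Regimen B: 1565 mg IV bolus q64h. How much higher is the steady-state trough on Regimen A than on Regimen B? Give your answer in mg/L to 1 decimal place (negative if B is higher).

Regimen A: f = (1/2)^(61/27) ≈ 0.2089; Cmin,ss = (1228/194)·f/(1−f) ≈ 1.671 mg/L.
Regimen B: f = (1/2)^(64/27) ≈ 0.1934; Cmin,ss = (1565/194)·f/(1−f) ≈ 1.934 mg/L.
Difference ≈ 1.671 − 1.934 ≈ -0.263 mg/L.

-0.3 mg/L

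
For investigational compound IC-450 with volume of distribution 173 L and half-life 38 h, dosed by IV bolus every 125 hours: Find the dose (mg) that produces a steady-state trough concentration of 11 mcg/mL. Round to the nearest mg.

16704 mg

τ/t½ = 125/38 ≈ 3.2895, so f = (1/2)^(125/38) ≈ 0.102275.
Cmin,ss = (D/Vd)·f/(1−f), so D = Cmin,ss·Vd·(1−f)/f.
D = 11 × 173 × (1−f)/f ≈ 11 × 173 × 8.77756 ≈ 16703.70 mg.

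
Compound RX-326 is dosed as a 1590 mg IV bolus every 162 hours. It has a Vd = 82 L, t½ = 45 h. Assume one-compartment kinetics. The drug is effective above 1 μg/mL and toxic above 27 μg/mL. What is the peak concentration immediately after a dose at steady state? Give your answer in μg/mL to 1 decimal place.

k = ln2/t½ = ln2/45 ≈ 0.015403 h⁻¹; fraction remaining f = e^(−kτ) = e^(−0.015403×162) ≈ 0.0825.
At steady state, accumulation factor R = 1/(1 − e^(−kτ)) ≈ 1.0899.
Each bolus raises the concentration by D/Vd = 1590/82 ≈ 19.390 μg/mL.
Cmax,ss = C₀/(1 − f) ≈ 19.390/0.9175 ≈ 21.134 μg/mL.
Peak 21.1 μg/mL vs MTC 27 μg/mL: below toxic threshold.

21.1 μg/mL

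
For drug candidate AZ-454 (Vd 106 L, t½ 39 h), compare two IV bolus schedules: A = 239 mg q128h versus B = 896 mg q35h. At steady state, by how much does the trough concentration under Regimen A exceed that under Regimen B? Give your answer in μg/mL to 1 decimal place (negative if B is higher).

-9.5 μg/mL

Regimen A: f = (1/2)^(128/39) ≈ 0.1028; Cmin,ss = (239/106)·f/(1−f) ≈ 0.258 μg/mL.
Regimen B: f = (1/2)^(35/39) ≈ 0.5368; Cmin,ss = (896/106)·f/(1−f) ≈ 9.796 μg/mL.
Difference ≈ 0.258 − 9.796 ≈ -9.538 μg/mL.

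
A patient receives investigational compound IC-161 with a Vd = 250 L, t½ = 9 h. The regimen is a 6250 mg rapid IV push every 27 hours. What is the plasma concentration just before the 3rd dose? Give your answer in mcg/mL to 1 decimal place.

3.5 mcg/mL

f = (1/2)^(τ/t½) = (1/2)^(27/9) ≈ 0.1250.
C₀ = D/Vd = 6250/250 ≈ 25.000 mcg/mL.
Before the 3rd dose, 2 doses have been given. Superposition: Cmin = C₀·(f + f²).
≈ 25.000 × (0.1250 + 0.0156) ≈ 25.000 × 0.1406 ≈ 3.515 mcg/mL.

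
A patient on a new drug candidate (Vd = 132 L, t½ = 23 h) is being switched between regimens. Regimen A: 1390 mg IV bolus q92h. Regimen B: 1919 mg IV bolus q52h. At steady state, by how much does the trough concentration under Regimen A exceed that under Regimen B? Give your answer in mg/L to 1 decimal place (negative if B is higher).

Regimen A: f = (1/2)^(92/23) ≈ 0.0625; Cmin,ss = (1390/132)·f/(1−f) ≈ 0.702 mg/L.
Regimen B: f = (1/2)^(52/23) ≈ 0.2086; Cmin,ss = (1919/132)·f/(1−f) ≈ 3.832 mg/L.
Difference ≈ 0.702 − 3.832 ≈ -3.130 mg/L.

-3.1 mg/L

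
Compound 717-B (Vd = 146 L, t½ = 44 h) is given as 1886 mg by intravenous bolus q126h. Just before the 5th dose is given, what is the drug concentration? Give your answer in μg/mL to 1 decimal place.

f = (1/2)^(τ/t½) = (1/2)^(126/44) ≈ 0.1374.
C₀ = D/Vd = 1886/146 ≈ 12.918 μg/mL.
Before the 5th dose, 4 doses have been given. Superposition: Cmin = C₀·(f + f² + … + f^4).
≈ 12.918 × (0.1374 + 0.0189 + 0.0026 + 0.0004) ≈ 12.918 × 0.1593 ≈ 2.058 μg/mL.

2.1 μg/mL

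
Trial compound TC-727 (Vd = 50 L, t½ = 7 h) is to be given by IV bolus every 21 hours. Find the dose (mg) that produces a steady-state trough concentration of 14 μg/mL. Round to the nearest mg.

4900 mg

τ/t½ = 21/7 ≈ 3, so f = (1/2)^(21/7) ≈ 0.125000.
Cmin,ss = (D/Vd)·f/(1−f), so D = Cmin,ss·Vd·(1−f)/f.
D = 14 × 50 × (1−f)/f ≈ 14 × 50 × 7.00000 ≈ 4900.00 mg.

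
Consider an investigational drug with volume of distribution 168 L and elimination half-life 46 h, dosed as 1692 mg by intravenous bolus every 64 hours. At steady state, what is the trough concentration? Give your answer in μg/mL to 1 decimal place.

6.2 μg/mL

τ/t½ = 64/46 ≈ 1.3913, so fraction remaining f = (1/2)^(64/46) ≈ 0.3812.
At steady state, accumulation factor R = 1/(1 − e^(−kτ)) ≈ 1.6160.
Single-dose peak C₀ = D/Vd = 1692/168 ≈ 10.071 μg/mL.
Steady-state peak Cmax,ss = C₀·R ≈ 10.071 × 1.6160 ≈ 16.275 μg/mL.
Steady-state trough Cmin,ss = Cmax,ss·f ≈ 16.275 × 0.3812 ≈ 6.204 μg/mL.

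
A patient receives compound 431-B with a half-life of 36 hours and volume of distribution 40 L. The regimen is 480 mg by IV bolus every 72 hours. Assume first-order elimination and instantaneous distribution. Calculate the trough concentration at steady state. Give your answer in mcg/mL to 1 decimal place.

The dosing interval is 2 half-lives, so f = 2^(−2) = 0.25.
Accumulation ratio R = 1/(1 − f) = 1/0.75 = 4/3.
Single-dose peak C₀ = D/Vd = 480/40 = 12 mcg/mL.
Steady-state peak Cmax,ss = C₀·R = 12 × 4/3 ≈ 16.000 mcg/mL.
Steady-state trough Cmin,ss = Cmax,ss·f ≈ 16.000 × 0.25 ≈ 4.000 mcg/mL.

4.0 mcg/mL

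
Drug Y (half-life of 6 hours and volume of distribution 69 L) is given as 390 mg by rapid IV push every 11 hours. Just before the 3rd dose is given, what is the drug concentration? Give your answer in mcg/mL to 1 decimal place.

2.0 mcg/mL

f = (1/2)^(τ/t½) = (1/2)^(11/6) ≈ 0.2806.
C₀ = D/Vd = 390/69 ≈ 5.652 mcg/mL.
Before the 3rd dose, 2 doses have been given. Superposition: Cmin = C₀·(f + f²).
≈ 5.652 × (0.2806 + 0.0787) ≈ 5.652 × 0.3593 ≈ 2.031 mcg/mL.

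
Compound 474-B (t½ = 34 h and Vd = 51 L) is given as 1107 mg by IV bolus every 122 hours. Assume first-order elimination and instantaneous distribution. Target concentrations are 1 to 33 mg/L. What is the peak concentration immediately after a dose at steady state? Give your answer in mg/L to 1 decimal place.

23.7 mg/L

k = ln2/t½ = ln2/34 ≈ 0.020387 h⁻¹; fraction remaining f = e^(−kτ) = e^(−0.020387×122) ≈ 0.0831.
At steady state, accumulation factor R = 1/(1 − e^(−kτ)) ≈ 1.0906.
Single-dose peak C₀ = D/Vd = 1107/51 ≈ 21.706 mg/L.
Cmax,ss = C₀/(1 − f) ≈ 21.706/0.9169 ≈ 23.673 mg/L.
Peak 23.7 mg/L vs MTC 33 mg/L: below toxic threshold.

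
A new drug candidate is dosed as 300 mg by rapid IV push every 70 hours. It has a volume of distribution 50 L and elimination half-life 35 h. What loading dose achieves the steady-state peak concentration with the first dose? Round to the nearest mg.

f = (1/2)^(70/35) ≈ 0.250000; accumulation ratio R = 1/(1−f) ≈ 1.33333.
Loading dose to hit Cmax,ss on first dose: D_load = D_maint·R ≈ 300 × 1.33333 ≈ 400.00 mg.

400 mg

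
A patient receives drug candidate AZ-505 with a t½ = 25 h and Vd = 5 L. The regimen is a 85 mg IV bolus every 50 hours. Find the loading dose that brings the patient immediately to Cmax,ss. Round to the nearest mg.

113 mg

f = (1/2)^(50/25) ≈ 0.250000; accumulation ratio R = 1/(1−f) ≈ 1.33333.
Loading dose to hit Cmax,ss on first dose: D_load = D_maint·R ≈ 85 × 1.33333 ≈ 113.33 mg.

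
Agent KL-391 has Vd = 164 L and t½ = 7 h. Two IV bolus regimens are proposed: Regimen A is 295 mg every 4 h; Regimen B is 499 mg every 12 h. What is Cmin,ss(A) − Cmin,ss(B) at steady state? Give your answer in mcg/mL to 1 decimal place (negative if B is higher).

2.4 mcg/mL

Regimen A: f = (1/2)^(4/7) ≈ 0.6730; Cmin,ss = (295/164)·f/(1−f) ≈ 3.702 mcg/mL.
Regimen B: f = (1/2)^(12/7) ≈ 0.3048; Cmin,ss = (499/164)·f/(1−f) ≈ 1.334 mcg/mL.
Difference ≈ 3.702 − 1.334 ≈ 2.368 mcg/mL.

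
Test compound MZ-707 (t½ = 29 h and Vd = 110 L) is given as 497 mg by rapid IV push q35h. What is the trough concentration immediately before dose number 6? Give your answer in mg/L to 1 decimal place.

3.4 mg/L

f = (1/2)^(τ/t½) = (1/2)^(35/29) ≈ 0.4332.
C₀ = D/Vd = 497/110 ≈ 4.518 mg/L.
Before the 6th dose, 5 doses have been given. Superposition: Cmin = C₀·(f + f² + … + f^5).
≈ 4.518 × (0.4332 + 0.1877 + 0.0813 + 0.0352 + 0.0153) ≈ 4.518 × 0.7527 ≈ 3.401 mg/L.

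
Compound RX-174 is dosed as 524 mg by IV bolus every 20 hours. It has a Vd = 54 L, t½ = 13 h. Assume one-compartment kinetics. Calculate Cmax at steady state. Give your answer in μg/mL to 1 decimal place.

τ/t½ = 20/13 ≈ 1.5385, so fraction remaining f = (1/2)^(20/13) ≈ 0.3443.
At steady state, accumulation factor R = 1/(1 − e^(−kτ)) ≈ 1.5251.
Single-dose peak C₀ = D/Vd = 524/54 ≈ 9.704 μg/mL.
Cmax,ss = C₀/(1 − f) ≈ 9.704/0.6557 ≈ 14.799 μg/mL.

14.8 μg/mL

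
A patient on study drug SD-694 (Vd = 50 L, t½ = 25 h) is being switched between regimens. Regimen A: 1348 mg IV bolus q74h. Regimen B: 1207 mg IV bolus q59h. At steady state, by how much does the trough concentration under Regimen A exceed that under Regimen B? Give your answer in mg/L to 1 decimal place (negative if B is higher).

-1.9 mg/L

Regimen A: f = (1/2)^(74/25) ≈ 0.1285; Cmin,ss = (1348/50)·f/(1−f) ≈ 3.975 mg/L.
Regimen B: f = (1/2)^(59/25) ≈ 0.1948; Cmin,ss = (1207/50)·f/(1−f) ≈ 5.840 mg/L.
Difference ≈ 3.975 − 5.840 ≈ -1.865 mg/L.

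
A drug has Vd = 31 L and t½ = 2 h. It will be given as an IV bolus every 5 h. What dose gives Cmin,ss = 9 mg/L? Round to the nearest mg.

1299 mg

τ/t½ = 5/2 ≈ 2.5, so f = (1/2)^(5/2) ≈ 0.176777.
Cmin,ss = (D/Vd)·f/(1−f), so D = Cmin,ss·Vd·(1−f)/f.
D = 9 × 31 × (1−f)/f ≈ 9 × 31 × 4.65684 ≈ 1299.26 mg.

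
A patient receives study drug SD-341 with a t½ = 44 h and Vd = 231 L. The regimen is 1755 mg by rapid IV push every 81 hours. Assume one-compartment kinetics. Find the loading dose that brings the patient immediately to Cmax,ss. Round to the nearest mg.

f = (1/2)^(81/44) ≈ 0.279146; accumulation ratio R = 1/(1−f) ≈ 1.38724.
Loading dose to hit Cmax,ss on first dose: D_load = D_maint·R ≈ 1755 × 1.38724 ≈ 2434.61 mg.

2435 mg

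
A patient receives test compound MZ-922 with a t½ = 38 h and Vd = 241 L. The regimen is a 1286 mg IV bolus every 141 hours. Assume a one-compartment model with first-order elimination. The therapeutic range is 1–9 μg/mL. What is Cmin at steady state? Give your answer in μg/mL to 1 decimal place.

0.4 μg/mL

k = ln2/t½ = ln2/38 ≈ 0.018241 h⁻¹; fraction remaining f = e^(−kτ) = e^(−0.018241×141) ≈ 0.0764.
Accumulation ratio R = 1/(1 − f) ≈ 1/0.9236 ≈ 1.0827.
Single-dose peak C₀ = D/Vd = 1286/241 ≈ 5.336 μg/mL.
Cmax,ss = C₀/(1 − f) ≈ 5.336/0.9236 ≈ 5.777 μg/mL.
Steady-state trough Cmin,ss = Cmax,ss·f ≈ 5.777 × 0.0764 ≈ 0.441 μg/mL.
Trough 0.4 μg/mL vs MEC 1 μg/mL: subtherapeutic.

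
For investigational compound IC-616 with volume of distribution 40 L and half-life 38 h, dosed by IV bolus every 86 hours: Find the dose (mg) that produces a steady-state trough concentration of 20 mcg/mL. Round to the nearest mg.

τ/t½ = 86/38 ≈ 2.2632, so f = (1/2)^(86/38) ≈ 0.208316.
Cmin,ss = (D/Vd)·f/(1−f), so D = Cmin,ss·Vd·(1−f)/f.
D = 20 × 40 × (1−f)/f ≈ 20 × 40 × 3.80040 ≈ 3040.32 mg.

3040 mg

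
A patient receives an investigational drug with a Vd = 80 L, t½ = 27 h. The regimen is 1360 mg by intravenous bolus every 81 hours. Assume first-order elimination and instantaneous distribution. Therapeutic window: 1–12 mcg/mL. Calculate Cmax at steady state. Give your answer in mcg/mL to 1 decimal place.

19.4 mcg/mL

τ = 81 h = 3 half-lives, so f = (1/2)^3 = 0.125.
At steady state, R = 1/(1 − 0.125) = 8/7.
Single-dose peak C₀ = D/Vd = 1360/80 = 17 mcg/mL.
Steady-state peak Cmax,ss = C₀·R = 17 × 8/7 ≈ 19.429 mcg/mL.
Peak 19.4 mcg/mL vs MTC 12 mcg/mL: exceeds toxic threshold.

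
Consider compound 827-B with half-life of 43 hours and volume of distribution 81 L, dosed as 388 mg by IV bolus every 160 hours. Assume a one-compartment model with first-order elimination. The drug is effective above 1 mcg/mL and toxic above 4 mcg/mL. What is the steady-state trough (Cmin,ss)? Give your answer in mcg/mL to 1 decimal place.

τ/t½ = 160/43 ≈ 3.7209, so fraction remaining f = (1/2)^(160/43) ≈ 0.0758.
Accumulation ratio R = 1/(1 − f) ≈ 1/0.9242 ≈ 1.0820.
Each bolus raises the concentration by D/Vd = 388/81 ≈ 4.790 mcg/mL.
Cmax,ss = C₀/(1 − f) ≈ 4.790/0.9242 ≈ 5.183 mcg/mL.
One interval later, Cmin,ss = Cmax,ss·e^(−kτ) ≈ 5.183 × 0.0758 ≈ 0.393 mcg/mL.
Trough 0.4 mcg/mL vs MEC 1 mcg/mL: subtherapeutic.

0.4 mcg/mL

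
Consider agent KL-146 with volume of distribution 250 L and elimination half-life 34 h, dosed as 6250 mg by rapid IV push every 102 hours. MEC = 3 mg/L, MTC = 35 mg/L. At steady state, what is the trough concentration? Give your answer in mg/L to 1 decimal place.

The dosing interval is 3 half-lives, so f = 2^(−3) = 0.125.
Accumulation ratio R = 1/(1 − f) = 1/0.875 = 8/7.
Single-dose peak C₀ = D/Vd = 6250/250 = 25 mg/L.
Steady-state peak Cmax,ss = C₀·R = 25 × 8/7 ≈ 28.571 mg/L.
Steady-state trough Cmin,ss = Cmax,ss·f ≈ 28.571 × 0.125 ≈ 3.571 mg/L.
Trough 3.6 mg/L vs MEC 3 mg/L: adequate.

3.6 mg/L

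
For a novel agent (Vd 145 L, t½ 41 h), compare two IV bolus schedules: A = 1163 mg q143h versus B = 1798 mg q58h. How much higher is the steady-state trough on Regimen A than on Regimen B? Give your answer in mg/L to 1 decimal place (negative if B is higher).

Regimen A: f = (1/2)^(143/41) ≈ 0.0891; Cmin,ss = (1163/145)·f/(1−f) ≈ 0.785 mg/L.
Regimen B: f = (1/2)^(58/41) ≈ 0.3751; Cmin,ss = (1798/145)·f/(1−f) ≈ 7.443 mg/L.
Difference ≈ 0.785 − 7.443 ≈ -6.658 mg/L.

-6.7 mg/L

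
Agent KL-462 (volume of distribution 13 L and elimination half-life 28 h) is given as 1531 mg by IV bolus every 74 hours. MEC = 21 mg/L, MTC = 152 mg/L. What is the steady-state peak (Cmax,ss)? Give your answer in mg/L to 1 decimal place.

Over one 74-h interval, 74/28 ≈ 2.6429 half-lives elapse, leaving f ≈ 0.1601 of each dose.
Accumulation ratio R = 1/(1 − f) ≈ 1/0.8399 ≈ 1.1906.
Each bolus raises the concentration by D/Vd = 1531/13 ≈ 117.769 mg/L.
Steady-state peak Cmax,ss = C₀·R ≈ 117.769 × 1.1906 ≈ 140.216 mg/L.
Peak 140.2 mg/L vs MTC 152 mg/L: below toxic threshold.

140.2 mg/L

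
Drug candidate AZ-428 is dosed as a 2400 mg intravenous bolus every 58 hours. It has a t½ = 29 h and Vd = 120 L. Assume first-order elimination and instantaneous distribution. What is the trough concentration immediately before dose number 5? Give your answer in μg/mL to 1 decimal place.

6.6 μg/mL

f = (1/2)^(τ/t½) = (1/2)^(58/29) ≈ 0.2500.
C₀ = D/Vd = 2400/120 ≈ 20.000 μg/mL.
Before the 5th dose, 4 doses have been given. Superposition: Cmin = C₀·(f + f² + … + f^4).
≈ 20.000 × (0.2500 + 0.0625 + 0.0156 + 0.0039) ≈ 20.000 × 0.3320 ≈ 6.640 μg/mL.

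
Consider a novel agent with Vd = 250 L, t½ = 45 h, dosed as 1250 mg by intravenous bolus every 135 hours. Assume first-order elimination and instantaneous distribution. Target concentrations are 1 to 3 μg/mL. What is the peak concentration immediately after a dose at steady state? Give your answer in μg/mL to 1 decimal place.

τ = 135 h = 3 half-lives, so f = (1/2)^3 = 0.125.
At steady state, R = 1/(1 − 0.125) = 8/7.
Single-dose peak C₀ = D/Vd = 1250/250 = 5 μg/mL.
Steady-state peak Cmax,ss = C₀·R = 5 × 8/7 ≈ 5.714 μg/mL.
Peak 5.7 μg/mL vs MTC 3 μg/mL: exceeds toxic threshold.

5.7 μg/mL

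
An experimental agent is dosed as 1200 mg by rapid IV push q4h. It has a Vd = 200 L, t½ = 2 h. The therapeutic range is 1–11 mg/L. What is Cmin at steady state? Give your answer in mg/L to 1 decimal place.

2.0 mg/L

τ = 4 h = 2 half-lives, so f = (1/2)^2 = 0.25.
Accumulation ratio R = 1/(1 − f) = 1/0.75 = 4/3.
Single-dose peak C₀ = D/Vd = 1200/200 = 6 mg/L.
Steady-state peak Cmax,ss = C₀·R = 6 × 4/3 ≈ 8.000 mg/L.
Steady-state trough Cmin,ss = Cmax,ss·f ≈ 8.000 × 0.25 ≈ 2.000 mg/L.
Trough 2.0 mg/L vs MEC 1 mg/L: adequate.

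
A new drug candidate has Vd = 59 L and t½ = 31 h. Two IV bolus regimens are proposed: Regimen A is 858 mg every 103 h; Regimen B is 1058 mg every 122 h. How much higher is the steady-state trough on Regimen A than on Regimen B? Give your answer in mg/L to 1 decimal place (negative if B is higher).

Regimen A: f = (1/2)^(103/31) ≈ 0.1000; Cmin,ss = (858/59)·f/(1−f) ≈ 1.616 mg/L.
Regimen B: f = (1/2)^(122/31) ≈ 0.0654; Cmin,ss = (1058/59)·f/(1−f) ≈ 1.255 mg/L.
Difference ≈ 1.616 − 1.255 ≈ 0.361 mg/L.

0.4 mg/L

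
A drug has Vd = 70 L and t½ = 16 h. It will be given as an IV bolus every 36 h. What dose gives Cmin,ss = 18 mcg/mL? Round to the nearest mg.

4734 mg

τ/t½ = 36/16 ≈ 2.25, so f = (1/2)^(36/16) ≈ 0.210224.
Cmin,ss = (D/Vd)·f/(1−f), so D = Cmin,ss·Vd·(1−f)/f.
D = 18 × 70 × (1−f)/f ≈ 18 × 70 × 3.75683 ≈ 4733.61 mg.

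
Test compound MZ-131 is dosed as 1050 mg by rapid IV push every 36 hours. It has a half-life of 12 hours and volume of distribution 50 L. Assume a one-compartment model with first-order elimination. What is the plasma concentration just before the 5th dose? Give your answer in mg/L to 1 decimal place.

f = (1/2)^(τ/t½) = (1/2)^(36/12) ≈ 0.1250.
C₀ = D/Vd = 1050/50 ≈ 21.000 mg/L.
Before the 5th dose, 4 doses have been given. Superposition: Cmin = C₀·(f + f² + … + f^4).
≈ 21.000 × (0.1250 + 0.0156 + 0.0020 + 0.0002) ≈ 21.000 × 0.1428 ≈ 2.999 mg/L.

3.0 mg/L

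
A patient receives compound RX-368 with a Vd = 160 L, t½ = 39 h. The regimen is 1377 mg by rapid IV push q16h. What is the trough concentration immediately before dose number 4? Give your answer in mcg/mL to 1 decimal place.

f = (1/2)^(τ/t½) = (1/2)^(16/39) ≈ 0.7525.
C₀ = D/Vd = 1377/160 ≈ 8.606 mcg/mL.
Before the 4th dose, 3 doses have been given. Superposition: Cmin = C₀·(f + f² + … + f^3).
≈ 8.606 × (0.7525 + 0.5663 + 0.4261) ≈ 8.606 × 1.7449 ≈ 15.017 mcg/mL.

15.0 mcg/mL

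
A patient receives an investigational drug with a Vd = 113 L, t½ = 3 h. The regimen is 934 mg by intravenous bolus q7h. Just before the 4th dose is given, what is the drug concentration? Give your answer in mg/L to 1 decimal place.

f = (1/2)^(τ/t½) = (1/2)^(7/3) ≈ 0.1984.
C₀ = D/Vd = 934/113 ≈ 8.265 mg/L.
Before the 4th dose, 3 doses have been given. Superposition: Cmin = C₀·(f + f² + … + f^3).
≈ 8.265 × (0.1984 + 0.0394 + 0.0078) ≈ 8.265 × 0.2456 ≈ 2.030 mg/L.

2.0 mg/L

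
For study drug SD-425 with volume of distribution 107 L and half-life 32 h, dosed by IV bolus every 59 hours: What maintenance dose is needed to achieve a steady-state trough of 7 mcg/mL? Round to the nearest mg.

τ/t½ = 59/32 ≈ 1.8438, so f = (1/2)^(59/32) ≈ 0.278597.
Cmin,ss = (D/Vd)·f/(1−f), so D = Cmin,ss·Vd·(1−f)/f.
D = 7 × 107 × (1−f)/f ≈ 7 × 107 × 2.58941 ≈ 1939.47 mg.

1939 mg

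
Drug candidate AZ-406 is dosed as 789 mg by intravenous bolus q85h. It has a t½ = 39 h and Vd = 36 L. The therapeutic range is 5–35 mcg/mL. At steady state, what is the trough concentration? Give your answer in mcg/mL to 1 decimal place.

6.2 mcg/mL

Over one 85-h interval, 85/39 ≈ 2.1795 half-lives elapse, leaving f ≈ 0.2208 of each dose.
Single-dose peak C₀ = D/Vd = 789/36 ≈ 21.917 mcg/mL.
Steady-state trough Cmin,ss = C₀·f/(1−f) ≈ 21.917 × 0.2208/0.7792 ≈ 6.211 mcg/mL.
Trough 6.2 mcg/mL vs MEC 5 mcg/mL: adequate.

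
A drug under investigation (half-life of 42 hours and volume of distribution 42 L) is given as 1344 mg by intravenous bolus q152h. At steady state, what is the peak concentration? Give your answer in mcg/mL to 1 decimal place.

34.8 mcg/mL

k = ln2/t½ = ln2/42 ≈ 0.016504 h⁻¹; fraction remaining f = e^(−kτ) = e^(−0.016504×152) ≈ 0.0814.
Accumulation ratio R = 1/(1 − f) ≈ 1/0.9186 ≈ 1.0886.
Single-dose peak C₀ = D/Vd = 1344/42 ≈ 32.000 mcg/mL.
Steady-state peak Cmax,ss = C₀·R ≈ 32.000 × 1.0886 ≈ 34.835 mcg/mL.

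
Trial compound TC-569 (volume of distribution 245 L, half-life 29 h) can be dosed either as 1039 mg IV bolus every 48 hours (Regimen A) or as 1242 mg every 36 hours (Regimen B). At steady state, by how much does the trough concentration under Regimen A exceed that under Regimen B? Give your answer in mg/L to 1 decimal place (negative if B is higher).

Regimen A: f = (1/2)^(48/29) ≈ 0.3175; Cmin,ss = (1039/245)·f/(1−f) ≈ 1.973 mg/L.
Regimen B: f = (1/2)^(36/29) ≈ 0.4230; Cmin,ss = (1242/245)·f/(1−f) ≈ 3.716 mg/L.
Difference ≈ 1.973 − 3.716 ≈ -1.743 mg/L.

-1.7 mg/L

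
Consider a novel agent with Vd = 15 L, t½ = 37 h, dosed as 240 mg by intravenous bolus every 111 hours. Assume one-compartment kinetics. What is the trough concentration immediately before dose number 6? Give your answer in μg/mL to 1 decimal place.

f = (1/2)^(τ/t½) = (1/2)^(111/37) ≈ 0.1250.
C₀ = D/Vd = 240/15 ≈ 16.000 μg/mL.
Before the 6th dose, 5 doses have been given. Superposition: Cmin = C₀·(f + f² + … + f^5).
≈ 16.000 × (0.1250 + 0.0156 + 0.0020 + 0.0002 + 0.0000) ≈ 16.000 × 0.1428 ≈ 2.285 μg/mL.

2.3 μg/mL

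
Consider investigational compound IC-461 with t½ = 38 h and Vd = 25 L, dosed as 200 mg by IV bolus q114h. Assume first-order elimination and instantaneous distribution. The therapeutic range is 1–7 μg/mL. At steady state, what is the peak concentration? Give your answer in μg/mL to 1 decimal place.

τ = 114 h = 3 half-lives, so f = (1/2)^3 = 0.125.
Accumulation ratio R = 1/(1 − f) = 1/0.875 = 8/7.
Single-dose peak C₀ = D/Vd = 200/25 = 8 μg/mL.
Steady-state peak Cmax,ss = C₀·R = 8 × 8/7 ≈ 9.143 μg/mL.
Peak 9.1 μg/mL vs MTC 7 μg/mL: exceeds toxic threshold.

9.1 μg/mL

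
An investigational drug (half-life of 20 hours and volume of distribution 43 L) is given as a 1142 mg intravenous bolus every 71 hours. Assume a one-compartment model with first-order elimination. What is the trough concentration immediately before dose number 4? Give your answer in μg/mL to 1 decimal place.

2.5 μg/mL

f = (1/2)^(τ/t½) = (1/2)^(71/20) ≈ 0.0854.
C₀ = D/Vd = 1142/43 ≈ 26.558 μg/mL.
Before the 4th dose, 3 doses have been given. Superposition: Cmin = C₀·(f + f² + … + f^3).
≈ 26.558 × (0.0854 + 0.0073 + 0.0006) ≈ 26.558 × 0.0933 ≈ 2.478 μg/mL.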